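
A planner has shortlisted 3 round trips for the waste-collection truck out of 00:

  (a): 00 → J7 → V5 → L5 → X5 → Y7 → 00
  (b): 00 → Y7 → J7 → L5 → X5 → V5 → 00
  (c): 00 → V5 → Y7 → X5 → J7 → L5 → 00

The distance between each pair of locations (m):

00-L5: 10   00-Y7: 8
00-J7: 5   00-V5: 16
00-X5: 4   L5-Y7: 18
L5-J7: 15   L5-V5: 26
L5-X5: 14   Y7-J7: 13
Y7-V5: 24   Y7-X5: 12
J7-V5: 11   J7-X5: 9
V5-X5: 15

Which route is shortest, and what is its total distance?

76 m — (a) is the shortest.

(a): 5 + 11 + 26 + 14 + 12 + 8 = 76
(b): 8 + 13 + 15 + 14 + 15 + 16 = 81
(c): 16 + 24 + 12 + 9 + 15 + 10 = 86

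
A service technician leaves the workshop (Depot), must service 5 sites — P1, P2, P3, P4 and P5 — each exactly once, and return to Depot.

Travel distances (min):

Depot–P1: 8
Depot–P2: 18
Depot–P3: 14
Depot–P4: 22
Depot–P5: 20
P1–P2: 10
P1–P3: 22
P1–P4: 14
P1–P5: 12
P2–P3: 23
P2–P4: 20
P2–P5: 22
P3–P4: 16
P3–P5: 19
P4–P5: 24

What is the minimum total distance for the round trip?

Shortest round trip = 92 min.

Depot→P1→P2→P3→P4→P5→Depot: 8+10+23+16+24+20 = 101
Depot→P1→P2→P3→P5→P4→Depot: 8+10+23+19+24+22 = 106
Depot→P1→P2→P4→P3→P5→Depot: 8+10+20+16+19+20 = 93
Depot→P1→P2→P4→P5→P3→Depot: 8+10+20+24+19+14 = 95
Depot→P1→P2→P5→P3→P4→Depot: 8+10+22+19+16+22 = 97
Depot→P1→P2→P5→P4→P3→Depot: 8+10+22+24+16+14 = 94
Depot→P1→P3→P2→P4→P5→Depot: 8+22+23+20+24+20 = 117
Depot→P1→P3→P2→P5→P4→Depot: 8+22+23+22+24+22 = 121
Depot→P1→P3→P4→P2→P5→Depot: 8+22+16+20+22+20 = 108
Depot→P1→P3→P4→P5→P2→Depot: 8+22+16+24+22+18 = 110
Depot→P1→P3→P5→P2→P4→Depot: 8+22+19+22+20+22 = 113
Depot→P1→P3→P5→P4→P2→Depot: 8+22+19+24+20+18 = 111
Depot→P1→P4→P2→P3→P5→Depot: 8+14+20+23+19+20 = 104
Depot→P1→P4→P2→P5→P3→Depot: 8+14+20+22+19+14 = 97
… (46 more)
Depot→P1→P5→P2→P4→P3→Depot: 8+12+22+20+16+14 = 92  ← best
The minimum is 92.
One optimal route: Depot → P1 → P5 → P2 → P4 → P3 → Depot (or its reverse).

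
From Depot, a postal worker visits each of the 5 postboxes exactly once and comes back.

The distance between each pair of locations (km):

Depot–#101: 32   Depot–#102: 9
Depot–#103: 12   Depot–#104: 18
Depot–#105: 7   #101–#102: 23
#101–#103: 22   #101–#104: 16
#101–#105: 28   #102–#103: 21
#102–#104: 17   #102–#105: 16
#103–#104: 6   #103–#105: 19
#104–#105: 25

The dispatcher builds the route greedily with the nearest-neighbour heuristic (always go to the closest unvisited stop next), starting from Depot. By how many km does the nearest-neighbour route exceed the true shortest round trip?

Excess over optimum: 20 km.

Depot: #105=7, #102=9, #103=12, #104=18, #101=32 ⇒ #105
#105: #102=16, #103=19, #104=25, #101=28 ⇒ #102
#102: #104=17, #103=21, #101=23 ⇒ #104
#104: #103=6, #101=16 ⇒ #103
#103: #101=22 ⇒ #101
NN route Depot → #105 → #102 → #104 → #103 → #101 → Depot costs 100.
Optimal: Depot → #102 → #101 → #104 → #103 → #105 → Depot costs 80 (by enumerating all 60 distinct tours).
Excess = 100 − 80 = 20.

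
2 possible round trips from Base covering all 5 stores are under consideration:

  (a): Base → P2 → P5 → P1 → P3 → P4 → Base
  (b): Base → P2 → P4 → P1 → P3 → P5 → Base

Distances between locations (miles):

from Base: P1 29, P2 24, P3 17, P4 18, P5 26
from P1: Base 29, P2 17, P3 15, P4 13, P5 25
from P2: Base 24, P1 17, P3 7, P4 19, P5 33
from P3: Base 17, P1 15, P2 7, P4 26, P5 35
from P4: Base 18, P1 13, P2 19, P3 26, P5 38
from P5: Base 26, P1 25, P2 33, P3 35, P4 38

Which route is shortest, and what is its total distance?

(a): 24 + 33 + 25 + 15 + 26 + 18 = 141
(b): 24 + 19 + 13 + 15 + 35 + 26 = 132

132 miles — (b) is the shortest.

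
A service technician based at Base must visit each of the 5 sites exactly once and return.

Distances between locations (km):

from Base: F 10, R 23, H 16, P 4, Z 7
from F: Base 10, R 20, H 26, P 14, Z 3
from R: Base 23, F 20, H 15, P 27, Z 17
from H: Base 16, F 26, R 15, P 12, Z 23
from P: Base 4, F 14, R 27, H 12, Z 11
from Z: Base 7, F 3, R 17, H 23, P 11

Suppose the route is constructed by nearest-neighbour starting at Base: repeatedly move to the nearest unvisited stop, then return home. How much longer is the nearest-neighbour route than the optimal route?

From Base: P=4, Z=7, F=10, H=16, R=23 → choose P (4).
From P: Z=11, H=12, F=14, R=27 → choose Z (11).
From Z: F=3, R=17, H=23 → choose F (3).
From F: R=20, H=26 → choose R (20).
From R: H=15 → choose H (15).
NN route Base → P → Z → F → R → H → Base costs 69.
Optimal: Base → F → Z → R → H → P → Base costs 61 (by enumerating all 60 distinct tours).
Excess = 69 − 61 = 8.

Excess over optimum: 8 km.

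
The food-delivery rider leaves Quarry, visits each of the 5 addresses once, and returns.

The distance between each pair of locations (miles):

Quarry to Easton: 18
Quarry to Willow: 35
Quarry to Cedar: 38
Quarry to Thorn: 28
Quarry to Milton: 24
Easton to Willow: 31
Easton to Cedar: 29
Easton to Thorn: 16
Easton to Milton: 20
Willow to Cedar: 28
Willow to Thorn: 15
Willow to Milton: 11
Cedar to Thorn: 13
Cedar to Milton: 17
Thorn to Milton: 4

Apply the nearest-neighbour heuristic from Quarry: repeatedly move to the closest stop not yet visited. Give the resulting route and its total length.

From Quarry: distances to unvisited — Easton=18, Milton=24, Thorn=28, Willow=35, Cedar=38. Nearest is Easton (18).
From Easton: distances to unvisited — Thorn=16, Milton=20, Cedar=29, Willow=31. Nearest is Thorn (16).
From Thorn: distances to unvisited — Milton=4, Cedar=13, Willow=15. Nearest is Milton (4).
From Milton: distances to unvisited — Willow=11, Cedar=17. Nearest is Willow (11).
From Willow: distances to unvisited — Cedar=28. Nearest is Cedar (28).
Return Cedar→Quarry: 38.
Total = 18 + 16 + 4 + 11 + 28 + 38 = 115.

Total distance 115 miles via the nearest-neighbour route Quarry → Easton → Thorn → Milton → Willow → Cedar → Quarry.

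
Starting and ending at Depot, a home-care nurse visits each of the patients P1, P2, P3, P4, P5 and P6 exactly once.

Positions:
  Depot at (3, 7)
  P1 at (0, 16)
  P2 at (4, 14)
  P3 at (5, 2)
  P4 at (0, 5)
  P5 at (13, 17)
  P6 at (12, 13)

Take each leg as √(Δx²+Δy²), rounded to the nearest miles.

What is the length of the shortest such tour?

49 miles — the shortest possible round trip.

With 6 stops there are 6!/2 = 360 distinct round trips (a route and its reverse cost the same).
Depot - P1 - P2 - P3 - P4 - P5 - P6 - Depot: 9+4+12+6+18+4+11 = 64
Depot - P1 - P2 - P3 - P4 - P6 - P5 - Depot: 9+4+12+6+14+4+14 = 63
Depot - P1 - P2 - P3 - P5 - P4 - P6 - Depot: 9+4+12+17+18+14+11 = 85
Depot - P1 - P2 - P3 - P5 - P6 - P4 - Depot: 9+4+12+17+4+14+4 = 64
Depot - P1 - P2 - P3 - P6 - P4 - P5 - Depot: 9+4+12+13+14+18+14 = 84
Depot - P1 - P2 - P3 - P6 - P5 - P4 - Depot: 9+4+12+13+4+18+4 = 64
Depot - P1 - P2 - P4 - P3 - P5 - P6 - Depot: 9+4+10+6+17+4+11 = 61
Depot - P1 - P2 - P4 - P3 - P6 - P5 - Depot: 9+4+10+6+13+4+14 = 60
… (352 more)
Depot - P1 - P2 - P5 - P6 - P3 - P4 - Depot: 9+4+9+4+13+6+4 = 49  ← best
The minimum is 49.
One optimal route: Depot → P1 → P2 → P5 → P6 → P3 → P4 → Depot (or its reverse).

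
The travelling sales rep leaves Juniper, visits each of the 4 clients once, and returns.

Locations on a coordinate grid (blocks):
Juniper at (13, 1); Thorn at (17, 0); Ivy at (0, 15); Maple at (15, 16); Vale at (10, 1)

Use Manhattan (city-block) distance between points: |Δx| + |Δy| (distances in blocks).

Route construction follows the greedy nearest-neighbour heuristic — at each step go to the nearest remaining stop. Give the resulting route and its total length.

72 blocks along Juniper → Vale → Thorn → Maple → Ivy → Juniper.

Juniper → [Vale:3 / Thorn:5 / Maple:17 / Ivy:27] → Vale (3)
Vale → [Thorn:8 / Maple:20 / Ivy:24] → Thorn (8)
Thorn → [Maple:18 / Ivy:32] → Maple (18)
Maple → [Ivy:16] → Ivy (16)
Return Ivy→Juniper: 27.
Total = 3 + 8 + 18 + 16 + 27 = 72.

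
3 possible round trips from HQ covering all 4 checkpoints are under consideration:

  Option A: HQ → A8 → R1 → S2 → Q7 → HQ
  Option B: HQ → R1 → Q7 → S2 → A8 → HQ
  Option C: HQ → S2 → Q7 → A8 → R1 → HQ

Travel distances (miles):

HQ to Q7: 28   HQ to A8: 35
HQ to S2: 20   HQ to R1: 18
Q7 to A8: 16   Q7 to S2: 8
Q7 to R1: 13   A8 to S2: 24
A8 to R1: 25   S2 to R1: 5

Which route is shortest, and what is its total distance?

87 miles — Option C is the shortest.

Option A: 35 + 25 + 5 + 8 + 28 = 101
Option B: 18 + 13 + 8 + 24 + 35 = 98
Option C: 20 + 8 + 16 + 25 + 18 = 87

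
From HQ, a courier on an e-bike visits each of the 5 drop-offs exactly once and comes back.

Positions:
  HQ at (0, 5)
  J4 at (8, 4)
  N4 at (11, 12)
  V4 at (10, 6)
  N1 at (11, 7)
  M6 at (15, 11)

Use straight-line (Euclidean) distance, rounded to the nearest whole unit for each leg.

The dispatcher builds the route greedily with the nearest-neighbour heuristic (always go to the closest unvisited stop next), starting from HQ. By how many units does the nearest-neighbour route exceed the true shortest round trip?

The nearest-neighbour route is 2 longer than optimal.

From HQ: J4=8, V4=10, N1=11, N4=13, M6=16 → choose J4 (8).
From J4: V4=3, N1=4, N4=9, M6=10 → choose V4 (3).
From V4: N1=1, N4=6, M6=7 → choose N1 (1).
From N1: N4=5, M6=6 → choose N4 (5).
From N4: M6=4 → choose M6 (4).
NN route HQ → J4 → V4 → N1 → N4 → M6 → HQ costs 37.
Optimal: HQ → J4 → V4 → N1 → M6 → N4 → HQ costs 35 (by enumerating all 60 distinct tours).
Excess = 37 − 35 = 2.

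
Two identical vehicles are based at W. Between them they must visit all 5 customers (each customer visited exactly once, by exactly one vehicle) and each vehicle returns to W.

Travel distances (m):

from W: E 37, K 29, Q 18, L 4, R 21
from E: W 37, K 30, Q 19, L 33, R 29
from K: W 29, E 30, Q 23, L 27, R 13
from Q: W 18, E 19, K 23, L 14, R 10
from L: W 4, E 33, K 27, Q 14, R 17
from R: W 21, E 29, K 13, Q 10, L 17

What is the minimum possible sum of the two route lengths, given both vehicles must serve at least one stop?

Minimum combined distance: 109 m.

Try each way of splitting the stops between the two vehicles (each non-empty) and, for each split, find the best tour for each vehicle:
  {E} + {K, Q, L, R}: 74 + 70 = 144
  {K} + {E, Q, L, R}: 58 + 87 = 145
  {E, K} + {Q, L, R}: 96 + 49 = 145
  {Q} + {E, K, L, R}: 36 + 101 = 137
  {E, Q} + {K, L, R}: 74 + 63 = 137
  {K, Q} + {E, L, R}: 70 + 87 = 157
  … (15 splits in total)
  {L} + {E, K, Q, R}: 8 + 101 = 109  ← best
Best: vehicle 1 W → L → W = 8; vehicle 2 W → Q → E → K → R → W = 101; combined 109.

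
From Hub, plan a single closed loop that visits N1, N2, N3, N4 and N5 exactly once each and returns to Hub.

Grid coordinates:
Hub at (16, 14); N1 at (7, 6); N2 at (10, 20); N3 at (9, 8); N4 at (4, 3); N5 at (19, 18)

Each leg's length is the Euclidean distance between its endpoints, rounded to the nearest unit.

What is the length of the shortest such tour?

48 — the shortest possible round trip.

With 5 stops there are 5!/2 = 60 distinct round trips (a route and its reverse cost the same).
Hub - N1 - N2 - N3 - N4 - N5 - Hub: 12+14+12+7+21+5 = 71
Hub - N1 - N2 - N3 - N5 - N4 - Hub: 12+14+12+14+21+16 = 89
Hub - N1 - N2 - N4 - N3 - N5 - Hub: 12+14+18+7+14+5 = 70
Hub - N1 - N2 - N4 - N5 - N3 - Hub: 12+14+18+21+14+9 = 88
Hub - N1 - N2 - N5 - N3 - N4 - Hub: 12+14+9+14+7+16 = 72
Hub - N1 - N2 - N5 - N4 - N3 - Hub: 12+14+9+21+7+9 = 72
Hub - N1 - N3 - N2 - N4 - N5 - Hub: 12+3+12+18+21+5 = 71
Hub - N1 - N3 - N2 - N5 - N4 - Hub: 12+3+12+9+21+16 = 73
Hub - N1 - N3 - N4 - N2 - N5 - Hub: 12+3+7+18+9+5 = 54
Hub - N1 - N3 - N4 - N5 - N2 - Hub: 12+3+7+21+9+8 = 60
Hub - N1 - N3 - N5 - N2 - N4 - Hub: 12+3+14+9+18+16 = 72
Hub - N1 - N3 - N5 - N4 - N2 - Hub: 12+3+14+21+18+8 = 76
Hub - N1 - N4 - N2 - N3 - N5 - Hub: 12+4+18+12+14+5 = 65
Hub - N1 - N4 - N2 - N5 - N3 - Hub: 12+4+18+9+14+9 = 66
… (46 more)
Hub - N3 - N1 - N4 - N2 - N5 - Hub: 9+3+4+18+9+5 = 48  ← best
The minimum is 48.
One optimal route: Hub → N3 → N1 → N4 → N2 → N5 → Hub (or its reverse).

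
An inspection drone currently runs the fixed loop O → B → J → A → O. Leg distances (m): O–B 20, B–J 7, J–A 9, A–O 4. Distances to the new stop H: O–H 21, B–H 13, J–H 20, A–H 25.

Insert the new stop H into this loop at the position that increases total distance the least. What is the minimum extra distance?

Insertion cost between consecutive stops i–j is d(i,H) + d(H,j) − d(i,j):
  between O and B: 21 + 13 − 20 = 14
  between B and J: 13 + 20 − 7 = 26
  between J and A: 20 + 25 − 9 = 36
  between A and O: 25 + 21 − 4 = 42
Cheapest insertion is between O and B, adding 14.
New total = 40 + 14 = 54.

+14 m — insert H between O and B.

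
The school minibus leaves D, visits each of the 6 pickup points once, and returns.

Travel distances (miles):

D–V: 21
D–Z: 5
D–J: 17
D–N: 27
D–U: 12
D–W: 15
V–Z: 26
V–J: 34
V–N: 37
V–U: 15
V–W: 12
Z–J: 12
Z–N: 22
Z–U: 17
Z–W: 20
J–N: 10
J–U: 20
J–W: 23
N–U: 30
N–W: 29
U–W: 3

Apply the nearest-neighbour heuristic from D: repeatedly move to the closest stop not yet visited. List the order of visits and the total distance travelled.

95 miles along D → Z → J → N → W → U → V → D.

From D: distances to unvisited — Z=5, U=12, W=15, J=17, V=21, N=27. Nearest is Z (5).
From Z: distances to unvisited — J=12, U=17, W=20, N=22, V=26. Nearest is J (12).
From J: distances to unvisited — N=10, U=20, W=23, V=34. Nearest is N (10).
From N: distances to unvisited — W=29, U=30, V=37. Nearest is W (29).
From W: distances to unvisited — U=3, V=12. Nearest is U (3).
From U: distances to unvisited — V=15. Nearest is V (15).
Return V→D: 21.
Total = 5 + 12 + 10 + 29 + 3 + 15 + 21 = 95.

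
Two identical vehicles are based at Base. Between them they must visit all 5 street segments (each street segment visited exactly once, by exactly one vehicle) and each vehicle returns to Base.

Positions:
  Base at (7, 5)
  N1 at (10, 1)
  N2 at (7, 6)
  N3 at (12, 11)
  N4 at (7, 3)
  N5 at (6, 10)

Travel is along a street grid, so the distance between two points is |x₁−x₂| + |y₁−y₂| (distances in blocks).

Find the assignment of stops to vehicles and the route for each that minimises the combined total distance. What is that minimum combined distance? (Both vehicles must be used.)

Minimum combined distance: 34 blocks.

Try each way of splitting the stops between the two vehicles (each non-empty) and, for each split, find the best tour for each vehicle:
  {N1} + {N2, N3, N4, N5}: 14 + 28 = 42
  {N2} + {N1, N3, N4, N5}: 2 + 32 = 34
  {N1, N2} + {N3, N4, N5}: 16 + 28 = 44
  {N3} + {N1, N2, N4, N5}: 22 + 26 = 48
  {N1, N3} + {N2, N4, N5}: 30 + 16 = 46
  {N2, N3} + {N1, N4, N5}: 22 + 26 = 48
  … (15 splits in total)
Best: vehicle 1 Base → N2 → Base = 2; vehicle 2 Base → N4 → N1 → N3 → N5 → Base = 32; combined 34.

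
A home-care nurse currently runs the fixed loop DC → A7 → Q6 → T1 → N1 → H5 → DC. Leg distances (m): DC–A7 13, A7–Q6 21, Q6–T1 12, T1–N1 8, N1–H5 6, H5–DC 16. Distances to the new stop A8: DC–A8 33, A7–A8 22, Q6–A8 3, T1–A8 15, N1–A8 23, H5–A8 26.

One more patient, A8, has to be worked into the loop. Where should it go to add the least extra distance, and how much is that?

Minimum extra distance: 4 m, inserting A8 between A7 and Q6.

Insertion cost between consecutive stops i–j is d(i,A8) + d(A8,j) − d(i,j):
  between DC and A7: 33 + 22 − 13 = 42
  between A7 and Q6: 22 + 3 − 21 = 4
  between Q6 and T1: 3 + 15 − 12 = 6
  between T1 and N1: 15 + 23 − 8 = 30
  between N1 and H5: 23 + 26 − 6 = 43
  between H5 and DC: 26 + 33 − 16 = 43
Cheapest insertion is between A7 and Q6, adding 4.
New total = 76 + 4 = 80.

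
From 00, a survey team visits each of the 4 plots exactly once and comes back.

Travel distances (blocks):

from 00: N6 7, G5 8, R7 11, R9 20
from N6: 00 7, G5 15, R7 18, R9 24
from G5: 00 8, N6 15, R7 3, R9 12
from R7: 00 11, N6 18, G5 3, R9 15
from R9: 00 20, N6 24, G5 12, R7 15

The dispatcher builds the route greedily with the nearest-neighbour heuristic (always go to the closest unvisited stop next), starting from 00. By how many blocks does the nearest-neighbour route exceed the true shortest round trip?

00: N6=7, G5=8, R7=11, R9=20 ⇒ N6
N6: G5=15, R7=18, R9=24 ⇒ G5
G5: R7=3, R9=12 ⇒ R7
R7: R9=15 ⇒ R9
NN route 00 → N6 → G5 → R7 → R9 → 00 costs 60.
Optimal: 00 → N6 → R9 → G5 → R7 → 00 costs 57 (by enumerating all 12 distinct tours).
Excess = 60 − 57 = 3.

Excess over optimum: 3 blocks.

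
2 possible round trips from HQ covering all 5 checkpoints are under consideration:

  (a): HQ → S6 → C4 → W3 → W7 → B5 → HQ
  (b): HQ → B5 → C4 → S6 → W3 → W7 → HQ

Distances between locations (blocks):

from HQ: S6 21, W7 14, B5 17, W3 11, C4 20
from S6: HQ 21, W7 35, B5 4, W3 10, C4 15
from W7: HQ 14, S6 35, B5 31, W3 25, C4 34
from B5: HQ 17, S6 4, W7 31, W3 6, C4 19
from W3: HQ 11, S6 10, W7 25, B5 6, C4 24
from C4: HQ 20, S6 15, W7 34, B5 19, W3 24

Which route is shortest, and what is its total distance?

(a): 21 + 15 + 24 + 25 + 31 + 17 = 133
(b): 17 + 19 + 15 + 10 + 25 + 14 = 100

100 blocks — (b) is the shortest.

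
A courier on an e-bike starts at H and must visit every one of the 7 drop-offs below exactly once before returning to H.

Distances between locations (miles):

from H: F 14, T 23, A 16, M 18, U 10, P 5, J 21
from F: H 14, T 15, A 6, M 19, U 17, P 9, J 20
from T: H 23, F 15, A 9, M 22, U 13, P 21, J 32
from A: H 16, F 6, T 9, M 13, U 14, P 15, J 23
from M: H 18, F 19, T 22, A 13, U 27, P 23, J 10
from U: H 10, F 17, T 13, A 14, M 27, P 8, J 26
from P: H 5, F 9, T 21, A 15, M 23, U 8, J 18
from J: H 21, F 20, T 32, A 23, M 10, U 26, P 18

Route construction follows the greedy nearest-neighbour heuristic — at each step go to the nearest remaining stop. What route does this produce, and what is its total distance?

Total distance 91 miles via the nearest-neighbour route H → P → U → T → A → F → M → J → H.

H → [P:5 / U:10 / F:14 / A:16 / M:18 / J:21 / T:23] → P (5)
P → [U:8 / F:9 / A:15 / J:18 / T:21 / M:23] → U (8)
U → [T:13 / A:14 / F:17 / J:26 / M:27] → T (13)
T → [A:9 / F:15 / M:22 / J:32] → A (9)
A → [F:6 / M:13 / J:23] → F (6)
F → [M:19 / J:20] → M (19)
M → [J:10] → J (10)
Return J→H: 21.
Total = 5 + 8 + 13 + 9 + 6 + 19 + 10 + 21 = 91.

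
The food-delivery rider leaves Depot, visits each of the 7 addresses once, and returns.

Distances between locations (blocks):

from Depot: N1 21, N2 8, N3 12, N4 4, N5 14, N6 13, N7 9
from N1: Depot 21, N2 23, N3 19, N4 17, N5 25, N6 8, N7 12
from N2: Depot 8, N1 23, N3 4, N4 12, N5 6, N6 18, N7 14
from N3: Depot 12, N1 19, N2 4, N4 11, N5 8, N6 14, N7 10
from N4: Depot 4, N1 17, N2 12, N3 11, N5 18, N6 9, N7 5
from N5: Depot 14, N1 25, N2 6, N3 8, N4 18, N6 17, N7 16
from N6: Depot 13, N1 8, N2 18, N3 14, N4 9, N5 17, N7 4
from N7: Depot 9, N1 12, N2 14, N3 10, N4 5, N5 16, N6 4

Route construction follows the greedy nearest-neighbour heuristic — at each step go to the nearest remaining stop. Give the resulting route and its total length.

64 blocks along Depot → N4 → N7 → N6 → N1 → N3 → N2 → N5 → Depot.

From Depot: distances to unvisited — N4=4, N2=8, N7=9, N3=12, N6=13, N5=14, N1=21. Nearest is N4 (4).
From N4: distances to unvisited — N7=5, N6=9, N3=11, N2=12, N1=17, N5=18. Nearest is N7 (5).
From N7: distances to unvisited — N6=4, N3=10, N1=12, N2=14, N5=16. Nearest is N6 (4).
From N6: distances to unvisited — N1=8, N3=14, N5=17, N2=18. Nearest is N1 (8).
From N1: distances to unvisited — N3=19, N2=23, N5=25. Nearest is N3 (19).
From N3: distances to unvisited — N2=4, N5=8. Nearest is N2 (4).
From N2: distances to unvisited — N5=6. Nearest is N5 (6).
Return N5→Depot: 14.
Total = 4 + 5 + 4 + 8 + 19 + 4 + 6 + 14 = 64.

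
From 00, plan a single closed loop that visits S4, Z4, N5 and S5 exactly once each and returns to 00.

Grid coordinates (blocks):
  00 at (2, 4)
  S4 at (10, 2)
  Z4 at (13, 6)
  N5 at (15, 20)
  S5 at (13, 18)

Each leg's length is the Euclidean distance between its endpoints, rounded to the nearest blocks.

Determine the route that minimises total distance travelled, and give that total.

Minimum total distance: 48 blocks.

00→S4→Z4→N5→S5→00: 8+5+14+3+18 = 48
00→S4→Z4→S5→N5→00: 8+5+12+3+21 = 49
00→S4→N5→Z4→S5→00: 8+19+14+12+18 = 71
00→S4→N5→S5→Z4→00: 8+19+3+12+11 = 53
00→S4→S5→Z4→N5→00: 8+16+12+14+21 = 71
00→S4→S5→N5→Z4→00: 8+16+3+14+11 = 52
00→Z4→S4→N5→S5→00: 11+5+19+3+18 = 56
00→Z4→S4→S5→N5→00: 11+5+16+3+21 = 56
00→Z4→N5→S4→S5→00: 11+14+19+16+18 = 78
00→Z4→S5→S4→N5→00: 11+12+16+19+21 = 79
00→N5→S4→Z4→S5→00: 21+19+5+12+18 = 75
00→N5→Z4→S4→S5→00: 21+14+5+16+18 = 74
The minimum is 48.
One optimal route: 00 → S4 → Z4 → N5 → S5 → 00 (or its reverse).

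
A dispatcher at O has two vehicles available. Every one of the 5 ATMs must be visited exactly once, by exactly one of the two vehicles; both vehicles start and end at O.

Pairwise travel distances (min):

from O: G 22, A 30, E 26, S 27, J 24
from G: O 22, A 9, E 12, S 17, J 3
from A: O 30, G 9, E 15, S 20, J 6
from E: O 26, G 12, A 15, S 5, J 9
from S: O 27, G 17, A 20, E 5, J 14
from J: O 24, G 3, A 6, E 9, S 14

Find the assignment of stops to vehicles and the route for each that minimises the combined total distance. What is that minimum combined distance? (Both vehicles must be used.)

Try each way of splitting the stops between the two vehicles (each non-empty) and, for each split, find the best tour for each vehicle:
  {G} + {A, E, S, J}: 44 + 77 = 121
  {A} + {G, E, S, J}: 60 + 66 = 126
  {G, A} + {E, S, J}: 61 + 65 = 126
  {E} + {G, A, S, J}: 52 + 78 = 130
  {G, E} + {A, S, J}: 60 + 77 = 137
  {A, E} + {G, S, J}: 71 + 66 = 137
  … (15 splits in total)
  {E, S} + {G, A, J}: 58 + 61 = 119  ← best
Best: vehicle 1 O → E → S → O = 58; vehicle 2 O → G → A → J → O = 61; combined 119.

119 min — the smallest possible combined total.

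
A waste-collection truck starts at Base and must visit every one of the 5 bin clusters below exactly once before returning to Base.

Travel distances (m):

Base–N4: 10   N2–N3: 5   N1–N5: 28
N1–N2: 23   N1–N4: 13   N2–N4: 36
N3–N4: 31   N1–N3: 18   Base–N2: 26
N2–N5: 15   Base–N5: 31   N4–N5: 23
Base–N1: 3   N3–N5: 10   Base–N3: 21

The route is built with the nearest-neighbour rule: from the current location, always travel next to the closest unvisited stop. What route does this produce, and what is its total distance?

80 m along Base → N1 → N4 → N5 → N3 → N2 → Base.

Base → [N1:3 / N4:10 / N3:21 / N2:26 / N5:31] → N1 (3)
N1 → [N4:13 / N3:18 / N2:23 / N5:28] → N4 (13)
N4 → [N5:23 / N3:31 / N2:36] → N5 (23)
N5 → [N3:10 / N2:15] → N3 (10)
N3 → [N2:5] → N2 (5)
Return N2→Base: 26.
Total = 3 + 13 + 23 + 10 + 5 + 26 = 80.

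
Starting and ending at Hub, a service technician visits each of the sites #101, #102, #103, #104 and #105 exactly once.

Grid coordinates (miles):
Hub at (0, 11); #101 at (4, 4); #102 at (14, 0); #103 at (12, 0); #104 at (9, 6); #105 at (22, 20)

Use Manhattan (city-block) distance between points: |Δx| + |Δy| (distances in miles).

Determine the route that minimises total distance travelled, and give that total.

Hub → #101 → #102 → #103 → #104 → #105 → Hub: 11+14+2+9+27+31 = 94
Hub → #101 → #102 → #103 → #105 → #104 → Hub: 11+14+2+30+27+14 = 98
Hub → #101 → #102 → #104 → #103 → #105 → Hub: 11+14+11+9+30+31 = 106
Hub → #101 → #102 → #104 → #105 → #103 → Hub: 11+14+11+27+30+23 = 116
Hub → #101 → #102 → #105 → #103 → #104 → Hub: 11+14+28+30+9+14 = 106
Hub → #101 → #102 → #105 → #104 → #103 → Hub: 11+14+28+27+9+23 = 112
Hub → #101 → #103 → #102 → #104 → #105 → Hub: 11+12+2+11+27+31 = 94
Hub → #101 → #103 → #102 → #105 → #104 → Hub: 11+12+2+28+27+14 = 94
Hub → #101 → #103 → #104 → #102 → #105 → Hub: 11+12+9+11+28+31 = 102
Hub → #101 → #103 → #104 → #105 → #102 → Hub: 11+12+9+27+28+25 = 112
Hub → #101 → #103 → #105 → #102 → #104 → Hub: 11+12+30+28+11+14 = 106
Hub → #101 → #103 → #105 → #104 → #102 → Hub: 11+12+30+27+11+25 = 116
Hub → #101 → #104 → #102 → #103 → #105 → Hub: 11+7+11+2+30+31 = 92
Hub → #101 → #104 → #102 → #105 → #103 → Hub: 11+7+11+28+30+23 = 110
… (46 more)
Hub → #101 → #104 → #103 → #102 → #105 → Hub: 11+7+9+2+28+31 = 88  ← best
The minimum is 88.
One optimal route: Hub → #101 → #104 → #103 → #102 → #105 → Hub (or its reverse).

Shortest round trip = 88 miles.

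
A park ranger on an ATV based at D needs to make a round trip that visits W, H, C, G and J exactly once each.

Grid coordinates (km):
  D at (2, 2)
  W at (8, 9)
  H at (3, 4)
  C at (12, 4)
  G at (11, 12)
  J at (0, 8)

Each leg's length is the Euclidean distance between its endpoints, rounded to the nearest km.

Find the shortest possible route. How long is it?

37 km — the shortest possible round trip.

With 5 stops there are 5!/2 = 60 distinct round trips (a route and its reverse cost the same).
D - W - H - C - G - J - D: 9+7+9+8+12+6 = 51
D - W - H - C - J - G - D: 9+7+9+13+12+13 = 63
D - W - H - G - C - J - D: 9+7+11+8+13+6 = 54
D - W - H - G - J - C - D: 9+7+11+12+13+10 = 62
D - W - H - J - C - G - D: 9+7+5+13+8+13 = 55
D - W - H - J - G - C - D: 9+7+5+12+8+10 = 51
D - W - C - H - G - J - D: 9+6+9+11+12+6 = 53
D - W - C - H - J - G - D: 9+6+9+5+12+13 = 54
D - W - C - G - H - J - D: 9+6+8+11+5+6 = 45
D - W - C - G - J - H - D: 9+6+8+12+5+2 = 42
D - W - C - J - H - G - D: 9+6+13+5+11+13 = 57
D - W - C - J - G - H - D: 9+6+13+12+11+2 = 53
D - W - G - H - C - J - D: 9+4+11+9+13+6 = 52
D - W - G - H - J - C - D: 9+4+11+5+13+10 = 52
… (46 more)
D - H - C - G - W - J - D: 2+9+8+4+8+6 = 37  ← best
The minimum is 37.
One optimal route: D → H → C → G → W → J → D (or its reverse).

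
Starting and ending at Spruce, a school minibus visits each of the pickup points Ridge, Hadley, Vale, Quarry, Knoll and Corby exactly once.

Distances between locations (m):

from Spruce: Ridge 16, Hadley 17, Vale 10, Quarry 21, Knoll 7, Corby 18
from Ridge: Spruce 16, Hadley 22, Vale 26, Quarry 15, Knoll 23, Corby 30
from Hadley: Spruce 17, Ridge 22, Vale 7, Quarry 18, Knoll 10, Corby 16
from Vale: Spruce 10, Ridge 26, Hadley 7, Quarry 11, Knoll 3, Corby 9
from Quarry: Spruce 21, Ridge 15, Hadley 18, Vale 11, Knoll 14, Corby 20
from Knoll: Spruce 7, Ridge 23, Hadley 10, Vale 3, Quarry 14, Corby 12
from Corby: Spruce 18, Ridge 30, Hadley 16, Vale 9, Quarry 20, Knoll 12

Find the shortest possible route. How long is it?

With 6 stops there are 6!/2 = 360 distinct round trips (a route and its reverse cost the same).
Spruce → Ridge → Hadley → Vale → Quarry → Knoll → Corby → Spruce: 16+22+7+11+14+12+18 = 100
Spruce → Ridge → Hadley → Vale → Quarry → Corby → Knoll → Spruce: 16+22+7+11+20+12+7 = 95
Spruce → Ridge → Hadley → Vale → Knoll → Quarry → Corby → Spruce: 16+22+7+3+14+20+18 = 100
Spruce → Ridge → Hadley → Vale → Knoll → Corby → Quarry → Spruce: 16+22+7+3+12+20+21 = 101
Spruce → Ridge → Hadley → Vale → Corby → Quarry → Knoll → Spruce: 16+22+7+9+20+14+7 = 95
Spruce → Ridge → Hadley → Vale → Corby → Knoll → Quarry → Spruce: 16+22+7+9+12+14+21 = 101
Spruce → Ridge → Hadley → Quarry → Vale → Knoll → Corby → Spruce: 16+22+18+11+3+12+18 = 100
Spruce → Ridge → Hadley → Quarry → Vale → Corby → Knoll → Spruce: 16+22+18+11+9+12+7 = 95
… (352 more)
Spruce → Ridge → Quarry → Hadley → Vale → Corby → Knoll → Spruce: 16+15+18+7+9+12+7 = 84  ← best
The minimum is 84.
One optimal route: Spruce → Ridge → Quarry → Hadley → Vale → Corby → Knoll → Spruce (or its reverse).

Minimum total distance: 84 m.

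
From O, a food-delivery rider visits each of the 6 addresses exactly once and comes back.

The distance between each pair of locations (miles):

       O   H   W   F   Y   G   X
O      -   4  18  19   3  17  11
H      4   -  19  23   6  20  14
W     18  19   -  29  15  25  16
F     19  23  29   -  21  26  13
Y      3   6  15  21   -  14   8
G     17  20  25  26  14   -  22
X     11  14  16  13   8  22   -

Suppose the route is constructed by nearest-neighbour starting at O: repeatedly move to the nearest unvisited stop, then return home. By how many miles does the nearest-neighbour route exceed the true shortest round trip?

O: Y=3, H=4, X=11, G=17, W=18, F=19 ⇒ Y
Y: H=6, X=8, G=14, W=15, F=21 ⇒ H
H: X=14, W=19, G=20, F=23 ⇒ X
X: F=13, W=16, G=22 ⇒ F
F: G=26, W=29 ⇒ G
G: W=25 ⇒ W
NN route O → Y → H → X → F → G → W → O costs 105.
Optimal: O → H → W → X → F → G → Y → O costs 95 (by enumerating all 360 distinct tours).
Excess = 105 − 95 = 10.

Excess over optimum: 10 miles.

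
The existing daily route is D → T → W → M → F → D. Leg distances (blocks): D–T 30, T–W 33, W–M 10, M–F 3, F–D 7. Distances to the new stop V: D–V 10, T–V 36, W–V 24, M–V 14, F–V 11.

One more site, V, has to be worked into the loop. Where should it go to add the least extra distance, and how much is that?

Insertion cost between consecutive stops i–j is d(i,V) + d(V,j) − d(i,j):
  between D and T: 10 + 36 − 30 = 16
  between T and W: 36 + 24 − 33 = 27
  between W and M: 24 + 14 − 10 = 28
  between M and F: 14 + 11 − 3 = 22
  between F and D: 11 + 10 − 7 = 14
Cheapest insertion is between F and D, adding 14.
New total = 83 + 14 = 97.

Adding 14 blocks by placing V on the F–D leg.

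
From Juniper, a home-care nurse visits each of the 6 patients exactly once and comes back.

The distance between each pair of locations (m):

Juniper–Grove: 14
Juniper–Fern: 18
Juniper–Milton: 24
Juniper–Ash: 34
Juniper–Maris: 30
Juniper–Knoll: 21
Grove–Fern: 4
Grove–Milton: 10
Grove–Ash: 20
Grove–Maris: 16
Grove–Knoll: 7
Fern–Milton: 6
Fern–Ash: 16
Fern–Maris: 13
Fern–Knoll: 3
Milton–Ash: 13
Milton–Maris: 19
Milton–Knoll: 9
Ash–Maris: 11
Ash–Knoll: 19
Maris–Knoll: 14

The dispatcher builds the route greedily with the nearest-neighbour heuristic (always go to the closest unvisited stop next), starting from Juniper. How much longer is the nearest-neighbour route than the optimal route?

Juniper: Grove=14, Fern=18, Knoll=21, Milton=24, Maris=30, Ash=34 ⇒ Grove
Grove: Fern=4, Knoll=7, Milton=10, Maris=16, Ash=20 ⇒ Fern
Fern: Knoll=3, Milton=6, Maris=13, Ash=16 ⇒ Knoll
Knoll: Milton=9, Maris=14, Ash=19 ⇒ Milton
Milton: Ash=13, Maris=19 ⇒ Ash
Ash: Maris=11 ⇒ Maris
NN route Juniper → Grove → Fern → Knoll → Milton → Ash → Maris → Juniper costs 84.
Optimal: Juniper → Grove → Fern → Milton → Ash → Maris → Knoll → Juniper costs 83 (by enumerating all 360 distinct tours).
Excess = 84 − 83 = 1.

The nearest-neighbour route is 1 m longer than optimal.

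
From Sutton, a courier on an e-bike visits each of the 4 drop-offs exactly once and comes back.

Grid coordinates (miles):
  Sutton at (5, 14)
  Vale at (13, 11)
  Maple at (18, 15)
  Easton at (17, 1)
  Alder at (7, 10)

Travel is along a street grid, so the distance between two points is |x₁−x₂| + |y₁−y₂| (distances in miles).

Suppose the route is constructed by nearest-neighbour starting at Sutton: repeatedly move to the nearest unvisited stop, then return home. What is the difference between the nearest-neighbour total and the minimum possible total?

6 miles longer than the optimal tour.

From Sutton: Alder=6, Vale=11, Maple=14, Easton=25 → choose Alder (6).
From Alder: Vale=7, Maple=16, Easton=19 → choose Vale (7).
From Vale: Maple=9, Easton=14 → choose Maple (9).
From Maple: Easton=15 → choose Easton (15).
NN route Sutton → Alder → Vale → Maple → Easton → Sutton costs 62.
Optimal: Sutton → Maple → Easton → Vale → Alder → Sutton costs 56 (by enumerating all 12 distinct tours).
Excess = 62 − 56 = 6.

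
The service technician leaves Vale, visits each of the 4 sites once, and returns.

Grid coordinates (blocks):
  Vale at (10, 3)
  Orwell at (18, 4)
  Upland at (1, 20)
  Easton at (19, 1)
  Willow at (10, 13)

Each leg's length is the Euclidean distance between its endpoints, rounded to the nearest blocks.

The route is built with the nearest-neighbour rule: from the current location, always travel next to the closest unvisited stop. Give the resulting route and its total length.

Nearest-neighbour total = 56 blocks; route Vale → Orwell → Easton → Willow → Upland → Vale.

Vale → [Orwell:8 / Easton:9 / Willow:10 / Upland:19] → Orwell (8)
Orwell → [Easton:3 / Willow:12 / Upland:23] → Easton (3)
Easton → [Willow:15 / Upland:26] → Willow (15)
Willow → [Upland:11] → Upland (11)
Return Upland→Vale: 19.
Total = 8 + 3 + 15 + 11 + 19 = 56.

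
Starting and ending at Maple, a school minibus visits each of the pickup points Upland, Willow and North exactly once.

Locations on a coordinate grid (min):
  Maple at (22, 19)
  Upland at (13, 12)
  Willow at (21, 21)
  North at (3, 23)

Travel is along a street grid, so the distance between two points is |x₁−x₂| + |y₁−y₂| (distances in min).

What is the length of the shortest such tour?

60 min — the shortest possible round trip.

There are 3 distinct closed tours to check (reversals are equivalent).
Maple-Upland-Willow-North-Maple: 16+17+20+23 = 76
Maple-Upland-North-Willow-Maple: 16+21+20+3 = 60
Maple-Willow-Upland-North-Maple: 3+17+21+23 = 64
The minimum is 60.
One optimal route: Maple → Upland → North → Willow → Maple (or its reverse).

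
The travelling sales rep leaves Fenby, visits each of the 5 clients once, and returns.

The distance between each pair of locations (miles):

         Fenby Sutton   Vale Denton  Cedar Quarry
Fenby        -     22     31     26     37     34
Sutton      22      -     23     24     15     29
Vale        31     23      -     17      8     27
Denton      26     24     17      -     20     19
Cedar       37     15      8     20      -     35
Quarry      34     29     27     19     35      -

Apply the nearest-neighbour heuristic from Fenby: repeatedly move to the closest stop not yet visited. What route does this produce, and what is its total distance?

Fenby → [Sutton:22 / Denton:26 / Vale:31 / Quarry:34 / Cedar:37] → Sutton (22)
Sutton → [Cedar:15 / Vale:23 / Denton:24 / Quarry:29] → Cedar (15)
Cedar → [Vale:8 / Denton:20 / Quarry:35] → Vale (8)
Vale → [Denton:17 / Quarry:27] → Denton (17)
Denton → [Quarry:19] → Quarry (19)
Return Quarry→Fenby: 34.
Total = 22 + 15 + 8 + 17 + 19 + 34 = 115.

Total distance 115 miles via the nearest-neighbour route Fenby → Sutton → Cedar → Vale → Denton → Quarry → Fenby.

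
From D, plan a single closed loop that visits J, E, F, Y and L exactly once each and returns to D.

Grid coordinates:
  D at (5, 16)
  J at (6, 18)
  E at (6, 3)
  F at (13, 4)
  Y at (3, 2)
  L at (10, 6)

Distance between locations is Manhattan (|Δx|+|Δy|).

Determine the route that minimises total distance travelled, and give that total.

Minimum total distance: 52.

With 5 stops there are 5!/2 = 60 distinct round trips (a route and its reverse cost the same).
D → J → E → F → Y → L → D: 3+15+8+12+11+15 = 64
D → J → E → F → L → Y → D: 3+15+8+5+11+16 = 58
D → J → E → Y → F → L → D: 3+15+4+12+5+15 = 54
D → J → E → Y → L → F → D: 3+15+4+11+5+20 = 58
D → J → E → L → F → Y → D: 3+15+7+5+12+16 = 58
D → J → E → L → Y → F → D: 3+15+7+11+12+20 = 68
D → J → F → E → Y → L → D: 3+21+8+4+11+15 = 62
D → J → F → E → L → Y → D: 3+21+8+7+11+16 = 66
D → J → F → Y → E → L → D: 3+21+12+4+7+15 = 62
D → J → F → Y → L → E → D: 3+21+12+11+7+14 = 68
D → J → F → L → E → Y → D: 3+21+5+7+4+16 = 56
D → J → F → L → Y → E → D: 3+21+5+11+4+14 = 58
D → J → Y → E → F → L → D: 3+19+4+8+5+15 = 54
D → J → Y → E → L → F → D: 3+19+4+7+5+20 = 58
… (46 more)
D → J → L → F → E → Y → D: 3+16+5+8+4+16 = 52  ← best
The minimum is 52.
One optimal route: D → J → L → F → E → Y → D (or its reverse).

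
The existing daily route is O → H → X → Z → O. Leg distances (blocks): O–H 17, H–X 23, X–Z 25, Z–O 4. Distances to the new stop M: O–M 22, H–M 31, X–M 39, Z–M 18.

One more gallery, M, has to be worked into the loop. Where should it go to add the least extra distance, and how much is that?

Insertion cost between consecutive stops i–j is d(i,M) + d(M,j) − d(i,j):
  between O and H: 22 + 31 − 17 = 36
  between H and X: 31 + 39 − 23 = 47
  between X and Z: 39 + 18 − 25 = 32
  between Z and O: 18 + 22 − 4 = 36
Cheapest insertion is between X and Z, adding 32.
New total = 69 + 32 = 101.

Adding 32 blocks by placing M on the X–Z leg.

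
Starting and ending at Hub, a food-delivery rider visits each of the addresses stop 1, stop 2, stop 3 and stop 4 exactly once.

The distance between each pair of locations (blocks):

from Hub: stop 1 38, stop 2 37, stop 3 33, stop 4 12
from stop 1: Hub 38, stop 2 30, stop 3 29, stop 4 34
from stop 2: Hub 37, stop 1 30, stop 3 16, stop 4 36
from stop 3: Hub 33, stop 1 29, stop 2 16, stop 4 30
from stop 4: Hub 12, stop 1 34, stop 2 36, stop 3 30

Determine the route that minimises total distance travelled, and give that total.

Shortest round trip = 125 blocks.

With 4 stops there are 4!/2 = 12 distinct round trips (a route and its reverse cost the same).
Hub-stop 1-stop 2-stop 3-stop 4-Hub: 38+30+16+30+12 = 126
Hub-stop 1-stop 2-stop 4-stop 3-Hub: 38+30+36+30+33 = 167
Hub-stop 1-stop 3-stop 2-stop 4-Hub: 38+29+16+36+12 = 131
Hub-stop 1-stop 3-stop 4-stop 2-Hub: 38+29+30+36+37 = 170
Hub-stop 1-stop 4-stop 2-stop 3-Hub: 38+34+36+16+33 = 157
Hub-stop 1-stop 4-stop 3-stop 2-Hub: 38+34+30+16+37 = 155
Hub-stop 2-stop 1-stop 3-stop 4-Hub: 37+30+29+30+12 = 138
Hub-stop 2-stop 1-stop 4-stop 3-Hub: 37+30+34+30+33 = 164
Hub-stop 2-stop 3-stop 1-stop 4-Hub: 37+16+29+34+12 = 128
Hub-stop 2-stop 4-stop 1-stop 3-Hub: 37+36+34+29+33 = 169
Hub-stop 3-stop 1-stop 2-stop 4-Hub: 33+29+30+36+12 = 140
Hub-stop 3-stop 2-stop 1-stop 4-Hub: 33+16+30+34+12 = 125
The minimum is 125.
One optimal route: Hub → stop 3 → stop 2 → stop 1 → stop 4 → Hub (or its reverse).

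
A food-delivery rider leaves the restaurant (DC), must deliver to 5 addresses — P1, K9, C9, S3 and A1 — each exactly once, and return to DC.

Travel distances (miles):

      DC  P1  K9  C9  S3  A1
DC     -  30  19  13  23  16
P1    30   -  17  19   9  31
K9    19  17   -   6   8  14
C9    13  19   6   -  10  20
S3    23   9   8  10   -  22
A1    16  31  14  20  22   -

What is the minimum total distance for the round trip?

79 miles — the shortest possible round trip.

There are 60 distinct closed tours to check (reversals are equivalent).
DC→P1→K9→C9→S3→A1→DC: 30+17+6+10+22+16 = 101
DC→P1→K9→C9→A1→S3→DC: 30+17+6+20+22+23 = 118
DC→P1→K9→S3→C9→A1→DC: 30+17+8+10+20+16 = 101
DC→P1→K9→S3→A1→C9→DC: 30+17+8+22+20+13 = 110
DC→P1→K9→A1→C9→S3→DC: 30+17+14+20+10+23 = 114
DC→P1→K9→A1→S3→C9→DC: 30+17+14+22+10+13 = 106
DC→P1→C9→K9→S3→A1→DC: 30+19+6+8+22+16 = 101
DC→P1→C9→K9→A1→S3→DC: 30+19+6+14+22+23 = 114
DC→P1→C9→S3→K9→A1→DC: 30+19+10+8+14+16 = 97
DC→P1→C9→S3→A1→K9→DC: 30+19+10+22+14+19 = 114
DC→P1→C9→A1→K9→S3→DC: 30+19+20+14+8+23 = 114
DC→P1→C9→A1→S3→K9→DC: 30+19+20+22+8+19 = 118
DC→P1→S3→K9→C9→A1→DC: 30+9+8+6+20+16 = 89
DC→P1→S3→K9→A1→C9→DC: 30+9+8+14+20+13 = 94
… (46 more)
DC→C9→P1→S3→K9→A1→DC: 13+19+9+8+14+16 = 79  ← best
The minimum is 79.
One optimal route: DC → C9 → P1 → S3 → K9 → A1 → DC (or its reverse).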